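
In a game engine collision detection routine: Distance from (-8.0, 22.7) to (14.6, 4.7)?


dx=22.6, dy=-18
d^2 = 22.6^2 + (-18)^2 = 834.76
d = sqrt(834.76) = 28.8922

28.8922


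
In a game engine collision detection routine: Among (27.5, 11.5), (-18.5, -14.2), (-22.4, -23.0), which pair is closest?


d(P0,P1) = 52.6924, d(P0,P2) = 60.6651, d(P1,P2) = 9.6255
Closest: P1 and P2

Closest pair: (-18.5, -14.2) and (-22.4, -23.0), distance = 9.6255


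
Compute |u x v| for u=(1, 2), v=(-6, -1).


|u x v| = |1*(-1) - 2*(-6)|
= |(-1) - (-12)| = 11

11


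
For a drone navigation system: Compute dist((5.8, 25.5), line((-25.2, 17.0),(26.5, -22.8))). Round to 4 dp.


|cross product| = 1673.25
|line direction| = sqrt(4256.93) = 65.2452
Distance = 1673.25/sqrt(4256.93) = 25.6456

25.6456


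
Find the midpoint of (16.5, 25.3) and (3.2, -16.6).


M = ((16.5+3.2)/2, (25.3+(-16.6))/2)
= (9.85, 4.35)

(9.85, 4.35)


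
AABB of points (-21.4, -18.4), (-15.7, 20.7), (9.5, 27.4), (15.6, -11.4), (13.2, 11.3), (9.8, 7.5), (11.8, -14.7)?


x range: [-21.4, 15.6]
y range: [-18.4, 27.4]
Bounding box: (-21.4,-18.4) to (15.6,27.4)

(-21.4,-18.4) to (15.6,27.4)


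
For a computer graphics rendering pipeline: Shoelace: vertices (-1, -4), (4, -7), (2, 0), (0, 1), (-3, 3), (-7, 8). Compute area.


Shoelace sum: ((-1)*(-7) - 4*(-4)) + (4*0 - 2*(-7)) + (2*1 - 0*0) + (0*3 - (-3)*1) + ((-3)*8 - (-7)*3) + ((-7)*(-4) - (-1)*8)
= 75
Area = |75|/2 = 37.5

37.5


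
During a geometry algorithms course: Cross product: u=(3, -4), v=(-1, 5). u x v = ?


u x v = u_x*v_y - u_y*v_x = 3*5 - (-4)*(-1)
= 15 - 4 = 11

11


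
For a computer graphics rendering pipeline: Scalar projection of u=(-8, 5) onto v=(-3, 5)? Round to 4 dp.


u.v = 49, |v| = sqrt(34) = 5.831
Scalar projection = u.v / |v| = 49 / sqrt(34) = 8.4034

8.4034


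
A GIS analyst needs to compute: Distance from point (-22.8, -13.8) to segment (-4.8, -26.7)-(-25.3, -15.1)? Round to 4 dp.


Project P onto AB: t = 0.9348 (clamped to [0,1])
Closest point on segment: (-23.9635, -15.8562)
Distance: 2.3626

2.3626


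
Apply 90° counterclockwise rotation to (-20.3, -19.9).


90° CCW: (x,y) -> (-y, x)
(-20.3,-19.9) -> (19.9, -20.3)

(19.9, -20.3)


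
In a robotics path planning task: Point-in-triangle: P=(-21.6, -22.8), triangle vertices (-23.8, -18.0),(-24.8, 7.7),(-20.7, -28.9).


Cross products: AB x AP = -51.74, BC x BP = -7.93, CA x CP = -9.1
All same sign? yes

Yes, inside


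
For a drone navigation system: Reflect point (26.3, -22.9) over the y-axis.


Reflection over y-axis: (x,y) -> (-x,y)
(26.3, -22.9) -> (-26.3, -22.9)

(-26.3, -22.9)


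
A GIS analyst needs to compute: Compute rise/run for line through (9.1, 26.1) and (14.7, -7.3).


slope = (y2-y1)/(x2-x1) = ((-7.3)-26.1)/(14.7-9.1) = (-33.4)/5.6 = -5.9643

-5.9643


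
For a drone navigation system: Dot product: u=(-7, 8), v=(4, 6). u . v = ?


u . v = u_x*v_x + u_y*v_y = (-7)*4 + 8*6
= (-28) + 48 = 20

20


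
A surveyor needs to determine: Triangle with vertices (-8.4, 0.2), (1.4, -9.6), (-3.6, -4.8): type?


Side lengths squared: AB^2=192.08, BC^2=48.04, CA^2=48.04
Sorted: [48.04, 48.04, 192.08]
By sides: Isosceles, By angles: Obtuse

Isosceles, Obtuse


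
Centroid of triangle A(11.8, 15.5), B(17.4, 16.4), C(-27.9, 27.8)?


Centroid = ((x_A+x_B+x_C)/3, (y_A+y_B+y_C)/3)
= ((11.8+17.4+(-27.9))/3, (15.5+16.4+27.8)/3)
= (0.4333, 19.9)

(0.4333, 19.9)


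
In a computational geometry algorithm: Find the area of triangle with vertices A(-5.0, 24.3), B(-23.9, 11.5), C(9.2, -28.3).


Area = |x_A(y_B-y_C) + x_B(y_C-y_A) + x_C(y_A-y_B)|/2
= |(-199) + 1257.14 + 117.76|/2
= 1175.9/2 = 587.95

587.95


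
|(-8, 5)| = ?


|u| = sqrt((-8)^2 + 5^2) = sqrt(89) = 9.434

9.434


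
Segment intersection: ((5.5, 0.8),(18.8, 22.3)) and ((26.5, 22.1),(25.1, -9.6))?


Cross products: d1=-635.88, d2=-244.37, d3=-168.21, d4=-559.72
d1*d2 < 0 and d3*d4 < 0? no

No, they don't intersect


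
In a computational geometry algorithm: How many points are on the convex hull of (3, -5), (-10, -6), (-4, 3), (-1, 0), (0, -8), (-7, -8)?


Convex hull vertices (CCW): (-10, -6), (-7, -8), (0, -8), (3, -5), (-1, 0), (-4, 3)
Count = 6

6


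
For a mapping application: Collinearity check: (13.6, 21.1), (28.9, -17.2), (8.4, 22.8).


Cross product: (28.9-13.6)*(22.8-21.1) - ((-17.2)-21.1)*(8.4-13.6)
= -173.15

No, not collinear


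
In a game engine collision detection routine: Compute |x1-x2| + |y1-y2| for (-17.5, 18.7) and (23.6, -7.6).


|(-17.5)-23.6| + |18.7-(-7.6)| = 41.1 + 26.3 = 67.4

67.4


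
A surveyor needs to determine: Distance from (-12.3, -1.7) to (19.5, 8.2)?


dx=31.8, dy=9.9
d^2 = 31.8^2 + 9.9^2 = 1109.25
d = sqrt(1109.25) = 33.3054

33.3054


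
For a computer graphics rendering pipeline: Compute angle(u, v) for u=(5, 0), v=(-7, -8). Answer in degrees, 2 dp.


u.v = -35, |u| = sqrt(25) = 5, |v| = sqrt(113) = 10.6301
cos(theta) = u.v/(|u||v|) = -35/sqrt(2825) = -0.658505
theta = acos(-0.658505) = 131.19 degrees

131.19 degrees


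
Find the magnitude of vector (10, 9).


|u| = sqrt(10^2 + 9^2) = sqrt(181) = 13.4536

13.4536


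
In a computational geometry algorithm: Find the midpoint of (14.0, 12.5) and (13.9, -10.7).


M = ((14+13.9)/2, (12.5+(-10.7))/2)
= (13.95, 0.9)

(13.95, 0.9)


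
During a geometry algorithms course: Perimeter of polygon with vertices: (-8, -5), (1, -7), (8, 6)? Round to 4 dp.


Sides: (-8, -5)->(1, -7): sqrt(85) = 9.219544, (1, -7)->(8, 6): sqrt(218) = 14.764823, (8, 6)->(-8, -5): sqrt(377) = 19.416488
Sum = 43.400855
Perimeter = 43.4009

43.4009


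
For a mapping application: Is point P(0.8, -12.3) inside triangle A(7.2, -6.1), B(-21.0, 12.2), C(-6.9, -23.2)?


Cross products: AB x AP = 291.96, BC x BP = 426.27, CA x CP = 22.02
All same sign? yes

Yes, inside


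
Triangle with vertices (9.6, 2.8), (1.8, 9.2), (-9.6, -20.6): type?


Side lengths squared: AB^2=101.8, BC^2=1018, CA^2=916.2
Sorted: [101.8, 916.2, 1018]
By sides: Scalene, By angles: Right

Scalene, Right


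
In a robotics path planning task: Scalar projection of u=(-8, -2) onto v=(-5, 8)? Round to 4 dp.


u.v = 24, |v| = sqrt(89) = 9.434
Scalar projection = u.v / |v| = 24 / sqrt(89) = 2.544

2.544


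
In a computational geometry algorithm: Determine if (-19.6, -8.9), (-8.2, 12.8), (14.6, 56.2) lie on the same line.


Cross product: ((-8.2)-(-19.6))*(56.2-(-8.9)) - (12.8-(-8.9))*(14.6-(-19.6))
= 0

Yes, collinear


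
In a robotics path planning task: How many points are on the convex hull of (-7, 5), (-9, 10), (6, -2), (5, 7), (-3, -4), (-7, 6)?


Convex hull vertices (CCW): (-9, 10), (-7, 5), (-3, -4), (6, -2), (5, 7)
Count = 5

5


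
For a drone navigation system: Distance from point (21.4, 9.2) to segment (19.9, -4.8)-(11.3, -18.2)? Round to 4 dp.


Project P onto AB: t = 0 (clamped to [0,1])
Closest point on segment: (19.9, -4.8)
Distance: 14.0801

14.0801


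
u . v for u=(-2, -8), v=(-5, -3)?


u . v = u_x*v_x + u_y*v_y = (-2)*(-5) + (-8)*(-3)
= 10 + 24 = 34

34


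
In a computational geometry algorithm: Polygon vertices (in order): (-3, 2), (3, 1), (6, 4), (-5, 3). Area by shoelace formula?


Shoelace sum: ((-3)*1 - 3*2) + (3*4 - 6*1) + (6*3 - (-5)*4) + ((-5)*2 - (-3)*3)
= 34
Area = |34|/2 = 17

17


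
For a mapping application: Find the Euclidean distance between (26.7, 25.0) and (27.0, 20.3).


dx=0.3, dy=-4.7
d^2 = 0.3^2 + (-4.7)^2 = 22.18
d = sqrt(22.18) = 4.7096

4.7096


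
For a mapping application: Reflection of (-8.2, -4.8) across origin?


Reflection over origin: (x,y) -> (-x,-y)
(-8.2, -4.8) -> (8.2, 4.8)

(8.2, 4.8)


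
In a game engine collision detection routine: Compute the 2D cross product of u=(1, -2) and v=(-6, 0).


u x v = u_x*v_y - u_y*v_x = 1*0 - (-2)*(-6)
= 0 - 12 = -12

-12


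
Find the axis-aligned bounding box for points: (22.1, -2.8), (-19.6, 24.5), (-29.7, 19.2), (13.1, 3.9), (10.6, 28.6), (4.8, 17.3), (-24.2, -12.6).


x range: [-29.7, 22.1]
y range: [-12.6, 28.6]
Bounding box: (-29.7,-12.6) to (22.1,28.6)

(-29.7,-12.6) to (22.1,28.6)


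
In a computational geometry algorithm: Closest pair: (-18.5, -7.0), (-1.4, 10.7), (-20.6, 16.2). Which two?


d(P0,P1) = 24.611, d(P0,P2) = 23.2948, d(P1,P2) = 19.9722
Closest: P1 and P2

Closest pair: (-1.4, 10.7) and (-20.6, 16.2), distance = 19.9722


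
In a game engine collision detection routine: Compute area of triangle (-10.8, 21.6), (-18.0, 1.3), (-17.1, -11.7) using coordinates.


Area = |x_A(y_B-y_C) + x_B(y_C-y_A) + x_C(y_A-y_B)|/2
= |(-140.4) + 599.4 + (-347.13)|/2
= 111.87/2 = 55.935

55.935


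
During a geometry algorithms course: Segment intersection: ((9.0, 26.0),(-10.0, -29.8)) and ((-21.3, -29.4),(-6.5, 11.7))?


Cross products: d1=-425.41, d2=-470.35, d3=-638.14, d4=-593.2
d1*d2 < 0 and d3*d4 < 0? no

No, they don't intersect


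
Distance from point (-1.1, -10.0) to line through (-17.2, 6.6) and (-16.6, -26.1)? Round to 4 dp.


|cross product| = 516.51
|line direction| = sqrt(1069.65) = 32.7055
Distance = 516.51/sqrt(1069.65) = 15.7928

15.7928


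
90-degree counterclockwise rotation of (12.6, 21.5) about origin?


90° CCW: (x,y) -> (-y, x)
(12.6,21.5) -> (-21.5, 12.6)

(-21.5, 12.6)


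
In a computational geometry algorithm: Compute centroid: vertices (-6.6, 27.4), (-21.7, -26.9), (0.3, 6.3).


Centroid = ((x_A+x_B+x_C)/3, (y_A+y_B+y_C)/3)
= (((-6.6)+(-21.7)+0.3)/3, (27.4+(-26.9)+6.3)/3)
= (-9.3333, 2.2667)

(-9.3333, 2.2667)


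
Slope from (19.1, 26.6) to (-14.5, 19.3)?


slope = (y2-y1)/(x2-x1) = (19.3-26.6)/((-14.5)-19.1) = (-7.3)/(-33.6) = 0.2173

0.2173


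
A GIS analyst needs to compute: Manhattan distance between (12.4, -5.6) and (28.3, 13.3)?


|12.4-28.3| + |(-5.6)-13.3| = 15.9 + 18.9 = 34.8

34.8


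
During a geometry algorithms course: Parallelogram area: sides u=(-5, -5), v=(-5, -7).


|u x v| = |(-5)*(-7) - (-5)*(-5)|
= |35 - 25| = 10

10


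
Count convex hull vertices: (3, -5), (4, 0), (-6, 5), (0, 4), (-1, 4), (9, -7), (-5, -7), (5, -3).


Convex hull vertices (CCW): (-6, 5), (-5, -7), (9, -7), (4, 0), (0, 4)
Count = 5

5


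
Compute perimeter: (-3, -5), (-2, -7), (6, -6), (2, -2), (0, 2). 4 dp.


Sides: (-3, -5)->(-2, -7): sqrt(5) = 2.236068, (-2, -7)->(6, -6): sqrt(65) = 8.062258, (6, -6)->(2, -2): sqrt(32) = 5.656854, (2, -2)->(0, 2): sqrt(20) = 4.472136, (0, 2)->(-3, -5): sqrt(58) = 7.615773
Sum = 28.043089
Perimeter = 28.0431

28.0431


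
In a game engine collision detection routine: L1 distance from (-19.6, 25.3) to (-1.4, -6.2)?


|(-19.6)-(-1.4)| + |25.3-(-6.2)| = 18.2 + 31.5 = 49.7

49.7


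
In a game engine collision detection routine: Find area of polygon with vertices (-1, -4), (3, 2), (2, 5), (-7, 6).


Shoelace sum: ((-1)*2 - 3*(-4)) + (3*5 - 2*2) + (2*6 - (-7)*5) + ((-7)*(-4) - (-1)*6)
= 102
Area = |102|/2 = 51

51


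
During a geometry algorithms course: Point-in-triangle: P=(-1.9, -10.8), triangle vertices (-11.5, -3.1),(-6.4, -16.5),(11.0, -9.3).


Cross products: AB x AP = 89.37, BC x BP = 66.78, CA x CP = 113.73
All same sign? yes

Yes, inside


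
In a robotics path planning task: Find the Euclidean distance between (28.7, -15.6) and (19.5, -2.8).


dx=-9.2, dy=12.8
d^2 = (-9.2)^2 + 12.8^2 = 248.48
d = sqrt(248.48) = 15.7632

15.7632


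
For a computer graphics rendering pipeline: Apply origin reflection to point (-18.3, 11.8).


Reflection over origin: (x,y) -> (-x,-y)
(-18.3, 11.8) -> (18.3, -11.8)

(18.3, -11.8)


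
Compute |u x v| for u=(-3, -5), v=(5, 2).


|u x v| = |(-3)*2 - (-5)*5|
= |(-6) - (-25)| = 19

19


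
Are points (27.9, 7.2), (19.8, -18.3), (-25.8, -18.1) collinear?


Cross product: (19.8-27.9)*((-18.1)-7.2) - ((-18.3)-7.2)*((-25.8)-27.9)
= -1164.42

No, not collinear


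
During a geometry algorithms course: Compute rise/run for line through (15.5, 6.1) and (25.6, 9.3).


slope = (y2-y1)/(x2-x1) = (9.3-6.1)/(25.6-15.5) = 3.2/10.1 = 0.3168

0.3168


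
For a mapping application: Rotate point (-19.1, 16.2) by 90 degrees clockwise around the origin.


90° CW: (x,y) -> (y, -x)
(-19.1,16.2) -> (16.2, 19.1)

(16.2, 19.1)


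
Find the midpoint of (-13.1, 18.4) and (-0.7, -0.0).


M = (((-13.1)+(-0.7))/2, (18.4+0)/2)
= (-6.9, 9.2)

(-6.9, 9.2)


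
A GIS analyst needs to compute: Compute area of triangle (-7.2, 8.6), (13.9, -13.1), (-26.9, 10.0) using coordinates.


Area = |x_A(y_B-y_C) + x_B(y_C-y_A) + x_C(y_A-y_B)|/2
= |166.32 + 19.46 + (-583.73)|/2
= 397.95/2 = 198.975

198.975


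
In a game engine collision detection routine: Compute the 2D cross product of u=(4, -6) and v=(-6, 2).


u x v = u_x*v_y - u_y*v_x = 4*2 - (-6)*(-6)
= 8 - 36 = -28

-28


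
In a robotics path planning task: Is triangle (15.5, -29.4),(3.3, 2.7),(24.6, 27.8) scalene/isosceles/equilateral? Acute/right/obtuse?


Side lengths squared: AB^2=1179.25, BC^2=1083.7, CA^2=3354.65
Sorted: [1083.7, 1179.25, 3354.65]
By sides: Scalene, By angles: Obtuse

Scalene, Obtuse


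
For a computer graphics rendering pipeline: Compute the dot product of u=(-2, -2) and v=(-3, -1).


u . v = u_x*v_x + u_y*v_y = (-2)*(-3) + (-2)*(-1)
= 6 + 2 = 8

8


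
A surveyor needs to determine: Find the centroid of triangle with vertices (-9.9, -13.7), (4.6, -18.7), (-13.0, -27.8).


Centroid = ((x_A+x_B+x_C)/3, (y_A+y_B+y_C)/3)
= (((-9.9)+4.6+(-13))/3, ((-13.7)+(-18.7)+(-27.8))/3)
= (-6.1, -20.0667)

(-6.1, -20.0667)


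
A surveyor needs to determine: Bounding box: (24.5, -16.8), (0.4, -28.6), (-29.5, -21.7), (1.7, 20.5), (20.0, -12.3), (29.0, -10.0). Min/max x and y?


x range: [-29.5, 29]
y range: [-28.6, 20.5]
Bounding box: (-29.5,-28.6) to (29,20.5)

(-29.5,-28.6) to (29,20.5)


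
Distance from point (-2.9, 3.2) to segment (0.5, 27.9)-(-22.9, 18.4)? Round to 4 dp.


Project P onto AB: t = 0.4926 (clamped to [0,1])
Closest point on segment: (-11.0277, 23.2199)
Distance: 21.6069

21.6069


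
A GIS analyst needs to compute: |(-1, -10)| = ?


|u| = sqrt((-1)^2 + (-10)^2) = sqrt(101) = 10.0499

10.0499


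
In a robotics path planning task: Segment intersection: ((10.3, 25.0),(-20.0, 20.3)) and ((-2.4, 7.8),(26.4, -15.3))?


Cross products: d1=788.73, d2=-46.56, d3=461.47, d4=1296.76
d1*d2 < 0 and d3*d4 < 0? no

No, they don't intersect


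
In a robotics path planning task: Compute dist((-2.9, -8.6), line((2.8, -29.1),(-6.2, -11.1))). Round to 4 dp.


|cross product| = 81.9
|line direction| = sqrt(405) = 20.1246
Distance = 81.9/sqrt(405) = 4.0696

4.0696


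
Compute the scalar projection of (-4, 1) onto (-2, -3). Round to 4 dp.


u.v = 5, |v| = sqrt(13) = 3.6056
Scalar projection = u.v / |v| = 5 / sqrt(13) = 1.3868

1.3868


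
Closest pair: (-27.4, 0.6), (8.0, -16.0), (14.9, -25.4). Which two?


d(P0,P1) = 39.0988, d(P0,P2) = 49.6517, d(P1,P2) = 11.6606
Closest: P1 and P2

Closest pair: (8.0, -16.0) and (14.9, -25.4), distance = 11.6606


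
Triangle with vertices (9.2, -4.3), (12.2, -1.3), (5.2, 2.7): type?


Side lengths squared: AB^2=18, BC^2=65, CA^2=65
Sorted: [18, 65, 65]
By sides: Isosceles, By angles: Acute

Isosceles, Acute


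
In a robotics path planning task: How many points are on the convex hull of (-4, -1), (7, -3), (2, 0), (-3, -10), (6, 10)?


Convex hull vertices (CCW): (-4, -1), (-3, -10), (7, -3), (6, 10)
Count = 4

4


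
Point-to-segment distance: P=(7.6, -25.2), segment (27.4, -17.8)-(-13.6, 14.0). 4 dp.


Project P onto AB: t = 0.2141 (clamped to [0,1])
Closest point on segment: (18.6208, -10.9908)
Distance: 17.9822

17.9822


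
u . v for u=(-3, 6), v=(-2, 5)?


u . v = u_x*v_x + u_y*v_y = (-3)*(-2) + 6*5
= 6 + 30 = 36

36


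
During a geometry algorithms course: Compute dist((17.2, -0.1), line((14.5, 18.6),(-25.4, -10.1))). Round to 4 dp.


|cross product| = 823.62
|line direction| = sqrt(2415.7) = 49.1498
Distance = 823.62/sqrt(2415.7) = 16.7574

16.7574


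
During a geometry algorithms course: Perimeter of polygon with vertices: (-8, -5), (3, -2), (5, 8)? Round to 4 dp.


Sides: (-8, -5)->(3, -2): sqrt(130) = 11.401754, (3, -2)->(5, 8): sqrt(104) = 10.198039, (5, 8)->(-8, -5): sqrt(338) = 18.384776
Sum = 39.984569
Perimeter = 39.9846

39.9846


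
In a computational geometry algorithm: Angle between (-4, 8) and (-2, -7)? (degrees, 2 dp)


u.v = -48, |u| = sqrt(80) = 8.9443, |v| = sqrt(53) = 7.2801
cos(theta) = u.v/(|u||v|) = -48/sqrt(4240) = -0.737154
theta = acos(-0.737154) = 137.49 degrees

137.49 degrees


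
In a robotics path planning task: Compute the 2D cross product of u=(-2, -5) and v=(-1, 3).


u x v = u_x*v_y - u_y*v_x = (-2)*3 - (-5)*(-1)
= (-6) - 5 = -11

-11


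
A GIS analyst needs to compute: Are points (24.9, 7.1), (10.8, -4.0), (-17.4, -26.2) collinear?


Cross product: (10.8-24.9)*((-26.2)-7.1) - ((-4)-7.1)*((-17.4)-24.9)
= 0

Yes, collinear


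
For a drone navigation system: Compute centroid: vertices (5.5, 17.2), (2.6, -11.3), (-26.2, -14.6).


Centroid = ((x_A+x_B+x_C)/3, (y_A+y_B+y_C)/3)
= ((5.5+2.6+(-26.2))/3, (17.2+(-11.3)+(-14.6))/3)
= (-6.0333, -2.9)

(-6.0333, -2.9)


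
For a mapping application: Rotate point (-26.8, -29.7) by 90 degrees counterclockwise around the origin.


90° CCW: (x,y) -> (-y, x)
(-26.8,-29.7) -> (29.7, -26.8)

(29.7, -26.8)


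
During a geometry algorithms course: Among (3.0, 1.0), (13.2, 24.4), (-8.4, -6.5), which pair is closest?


d(P0,P1) = 25.5265, d(P0,P2) = 13.6459, d(P1,P2) = 37.7011
Closest: P0 and P2

Closest pair: (3.0, 1.0) and (-8.4, -6.5), distance = 13.6459


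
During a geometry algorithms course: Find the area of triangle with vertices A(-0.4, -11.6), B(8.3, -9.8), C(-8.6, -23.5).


Area = |x_A(y_B-y_C) + x_B(y_C-y_A) + x_C(y_A-y_B)|/2
= |(-5.48) + (-98.77) + 15.48|/2
= 88.77/2 = 44.385

44.385


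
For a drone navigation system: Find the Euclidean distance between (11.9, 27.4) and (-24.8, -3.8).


dx=-36.7, dy=-31.2
d^2 = (-36.7)^2 + (-31.2)^2 = 2320.33
d = sqrt(2320.33) = 48.1698

48.1698


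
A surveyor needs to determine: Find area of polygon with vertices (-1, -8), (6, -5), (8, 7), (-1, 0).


Shoelace sum: ((-1)*(-5) - 6*(-8)) + (6*7 - 8*(-5)) + (8*0 - (-1)*7) + ((-1)*(-8) - (-1)*0)
= 150
Area = |150|/2 = 75

75


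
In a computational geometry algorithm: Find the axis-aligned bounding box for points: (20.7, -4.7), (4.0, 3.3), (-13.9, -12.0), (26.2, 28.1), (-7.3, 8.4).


x range: [-13.9, 26.2]
y range: [-12, 28.1]
Bounding box: (-13.9,-12) to (26.2,28.1)

(-13.9,-12) to (26.2,28.1)


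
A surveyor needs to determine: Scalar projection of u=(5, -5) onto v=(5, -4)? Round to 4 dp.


u.v = 45, |v| = sqrt(41) = 6.4031
Scalar projection = u.v / |v| = 45 / sqrt(41) = 7.0278

7.0278


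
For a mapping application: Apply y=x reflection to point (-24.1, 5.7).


Reflection over y=x: (x,y) -> (y,x)
(-24.1, 5.7) -> (5.7, -24.1)

(5.7, -24.1)


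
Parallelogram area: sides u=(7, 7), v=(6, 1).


|u x v| = |7*1 - 7*6|
= |7 - 42| = 35

35


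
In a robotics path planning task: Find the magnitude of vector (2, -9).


|u| = sqrt(2^2 + (-9)^2) = sqrt(85) = 9.2195

9.2195


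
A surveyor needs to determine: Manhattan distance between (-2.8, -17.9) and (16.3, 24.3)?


|(-2.8)-16.3| + |(-17.9)-24.3| = 19.1 + 42.2 = 61.3

61.3


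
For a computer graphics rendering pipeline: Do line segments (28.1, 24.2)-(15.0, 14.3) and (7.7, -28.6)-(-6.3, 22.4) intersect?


Cross products: d1=-1779.6, d2=-972.9, d3=489.72, d4=-316.98
d1*d2 < 0 and d3*d4 < 0? no

No, they don't intersect


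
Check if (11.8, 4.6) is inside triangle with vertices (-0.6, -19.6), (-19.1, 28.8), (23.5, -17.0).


Cross products: AB x AP = -1047.86, BC x BP = 384.3, CA x CP = -550.98
All same sign? no

No, outside


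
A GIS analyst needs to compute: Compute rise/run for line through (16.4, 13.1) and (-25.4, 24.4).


slope = (y2-y1)/(x2-x1) = (24.4-13.1)/((-25.4)-16.4) = 11.3/(-41.8) = -0.2703

-0.2703


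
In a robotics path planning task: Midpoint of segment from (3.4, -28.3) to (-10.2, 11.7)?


M = ((3.4+(-10.2))/2, ((-28.3)+11.7)/2)
= (-3.4, -8.3)

(-3.4, -8.3)


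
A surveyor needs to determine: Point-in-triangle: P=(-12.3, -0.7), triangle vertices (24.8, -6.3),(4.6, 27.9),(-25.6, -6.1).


Cross products: AB x AP = 1155.7, BC x BP = 289.12, CA x CP = 274.82
All same sign? yes

Yes, inside


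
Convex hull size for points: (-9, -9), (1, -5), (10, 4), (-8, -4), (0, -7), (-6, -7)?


Convex hull vertices (CCW): (-9, -9), (0, -7), (10, 4), (-8, -4)
Count = 4

4


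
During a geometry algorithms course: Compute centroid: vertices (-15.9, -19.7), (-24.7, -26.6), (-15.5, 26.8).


Centroid = ((x_A+x_B+x_C)/3, (y_A+y_B+y_C)/3)
= (((-15.9)+(-24.7)+(-15.5))/3, ((-19.7)+(-26.6)+26.8)/3)
= (-18.7, -6.5)

(-18.7, -6.5)


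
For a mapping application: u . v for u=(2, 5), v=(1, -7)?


u . v = u_x*v_x + u_y*v_y = 2*1 + 5*(-7)
= 2 + (-35) = -33

-33


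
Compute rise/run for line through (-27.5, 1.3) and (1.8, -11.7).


slope = (y2-y1)/(x2-x1) = ((-11.7)-1.3)/(1.8-(-27.5)) = (-13)/29.3 = -0.4437

-0.4437


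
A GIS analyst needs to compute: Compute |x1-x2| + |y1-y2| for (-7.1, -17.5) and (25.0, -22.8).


|(-7.1)-25| + |(-17.5)-(-22.8)| = 32.1 + 5.3 = 37.4

37.4


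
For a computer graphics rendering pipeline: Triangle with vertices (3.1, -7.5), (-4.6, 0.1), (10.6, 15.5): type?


Side lengths squared: AB^2=117.05, BC^2=468.2, CA^2=585.25
Sorted: [117.05, 468.2, 585.25]
By sides: Scalene, By angles: Right

Scalene, Right


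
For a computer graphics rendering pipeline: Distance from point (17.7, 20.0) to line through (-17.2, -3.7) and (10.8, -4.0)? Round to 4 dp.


|cross product| = 674.07
|line direction| = sqrt(784.09) = 28.0016
Distance = 674.07/sqrt(784.09) = 24.0725

24.0725


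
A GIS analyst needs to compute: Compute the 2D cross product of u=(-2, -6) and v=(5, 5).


u x v = u_x*v_y - u_y*v_x = (-2)*5 - (-6)*5
= (-10) - (-30) = 20

20


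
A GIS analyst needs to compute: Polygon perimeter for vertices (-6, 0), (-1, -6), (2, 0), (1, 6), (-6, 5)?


Sides: (-6, 0)->(-1, -6): sqrt(61) = 7.81025, (-1, -6)->(2, 0): sqrt(45) = 6.708204, (2, 0)->(1, 6): sqrt(37) = 6.082763, (1, 6)->(-6, 5): sqrt(50) = 7.071068, (-6, 5)->(-6, 0): sqrt(25) = 5
Sum = 32.672285
Perimeter = 32.6723

32.6723


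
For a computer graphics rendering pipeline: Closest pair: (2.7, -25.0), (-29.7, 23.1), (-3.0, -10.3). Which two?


d(P0,P1) = 57.9946, d(P0,P2) = 15.7664, d(P1,P2) = 42.7604
Closest: P0 and P2

Closest pair: (2.7, -25.0) and (-3.0, -10.3), distance = 15.7664


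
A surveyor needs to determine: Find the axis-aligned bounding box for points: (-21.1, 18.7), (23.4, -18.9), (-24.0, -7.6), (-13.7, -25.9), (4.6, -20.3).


x range: [-24, 23.4]
y range: [-25.9, 18.7]
Bounding box: (-24,-25.9) to (23.4,18.7)

(-24,-25.9) to (23.4,18.7)


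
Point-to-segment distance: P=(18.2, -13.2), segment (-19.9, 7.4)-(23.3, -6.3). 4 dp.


Project P onto AB: t = 0.9388 (clamped to [0,1])
Closest point on segment: (20.6543, -5.461)
Distance: 8.1189

8.1189


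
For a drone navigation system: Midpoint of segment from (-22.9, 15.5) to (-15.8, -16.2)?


M = (((-22.9)+(-15.8))/2, (15.5+(-16.2))/2)
= (-19.35, -0.35)

(-19.35, -0.35)


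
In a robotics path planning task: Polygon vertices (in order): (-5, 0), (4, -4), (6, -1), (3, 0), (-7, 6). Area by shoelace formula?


Shoelace sum: ((-5)*(-4) - 4*0) + (4*(-1) - 6*(-4)) + (6*0 - 3*(-1)) + (3*6 - (-7)*0) + ((-7)*0 - (-5)*6)
= 91
Area = |91|/2 = 45.5

45.5


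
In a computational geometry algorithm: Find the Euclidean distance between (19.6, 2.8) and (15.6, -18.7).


dx=-4, dy=-21.5
d^2 = (-4)^2 + (-21.5)^2 = 478.25
d = sqrt(478.25) = 21.8689

21.8689


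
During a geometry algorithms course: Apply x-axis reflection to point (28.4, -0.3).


Reflection over x-axis: (x,y) -> (x,-y)
(28.4, -0.3) -> (28.4, 0.3)

(28.4, 0.3)


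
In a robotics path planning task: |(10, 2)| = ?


|u| = sqrt(10^2 + 2^2) = sqrt(104) = 10.198

10.198


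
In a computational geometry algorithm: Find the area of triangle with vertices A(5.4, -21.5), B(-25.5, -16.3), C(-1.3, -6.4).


Area = |x_A(y_B-y_C) + x_B(y_C-y_A) + x_C(y_A-y_B)|/2
= |(-53.46) + (-385.05) + 6.76|/2
= 431.75/2 = 215.875

215.875


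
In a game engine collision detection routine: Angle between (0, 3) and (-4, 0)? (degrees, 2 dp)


u.v = 0, |u| = sqrt(9) = 3, |v| = sqrt(16) = 4
cos(theta) = u.v/(|u||v|) = 0/sqrt(144) = 0
theta = acos(0) = 90 degrees

90 degrees


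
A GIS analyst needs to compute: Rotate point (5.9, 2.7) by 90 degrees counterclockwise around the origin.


90° CCW: (x,y) -> (-y, x)
(5.9,2.7) -> (-2.7, 5.9)

(-2.7, 5.9)


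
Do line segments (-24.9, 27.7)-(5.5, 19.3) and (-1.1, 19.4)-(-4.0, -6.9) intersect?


Cross products: d1=-650.01, d2=173.87, d3=-52.4, d4=-876.28
d1*d2 < 0 and d3*d4 < 0? no

No, they don't intersect


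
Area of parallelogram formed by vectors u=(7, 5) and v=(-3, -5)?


|u x v| = |7*(-5) - 5*(-3)|
= |(-35) - (-15)| = 20

20


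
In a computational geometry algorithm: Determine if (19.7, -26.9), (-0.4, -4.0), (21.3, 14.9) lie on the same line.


Cross product: ((-0.4)-19.7)*(14.9-(-26.9)) - ((-4)-(-26.9))*(21.3-19.7)
= -876.82

No, not collinear


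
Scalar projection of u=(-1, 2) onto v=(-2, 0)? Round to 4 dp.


u.v = 2, |v| = sqrt(4) = 2
Scalar projection = u.v / |v| = 2 / sqrt(4) = 1

1


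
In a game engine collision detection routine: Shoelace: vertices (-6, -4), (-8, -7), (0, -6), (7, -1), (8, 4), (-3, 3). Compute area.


Shoelace sum: ((-6)*(-7) - (-8)*(-4)) + ((-8)*(-6) - 0*(-7)) + (0*(-1) - 7*(-6)) + (7*4 - 8*(-1)) + (8*3 - (-3)*4) + ((-3)*(-4) - (-6)*3)
= 202
Area = |202|/2 = 101

101


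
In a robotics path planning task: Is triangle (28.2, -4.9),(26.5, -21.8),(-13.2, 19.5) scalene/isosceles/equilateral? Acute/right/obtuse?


Side lengths squared: AB^2=288.5, BC^2=3281.78, CA^2=2309.32
Sorted: [288.5, 2309.32, 3281.78]
By sides: Scalene, By angles: Obtuse

Scalene, Obtuse


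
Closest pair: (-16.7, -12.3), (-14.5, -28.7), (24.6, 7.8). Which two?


d(P0,P1) = 16.5469, d(P0,P2) = 45.9315, d(P1,P2) = 53.4889
Closest: P0 and P1

Closest pair: (-16.7, -12.3) and (-14.5, -28.7), distance = 16.5469


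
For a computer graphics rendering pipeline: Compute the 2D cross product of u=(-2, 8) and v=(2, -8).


u x v = u_x*v_y - u_y*v_x = (-2)*(-8) - 8*2
= 16 - 16 = 0

0


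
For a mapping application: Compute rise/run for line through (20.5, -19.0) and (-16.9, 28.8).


slope = (y2-y1)/(x2-x1) = (28.8-(-19))/((-16.9)-20.5) = 47.8/(-37.4) = -1.2781

-1.2781


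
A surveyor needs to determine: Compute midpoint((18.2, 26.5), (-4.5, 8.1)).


M = ((18.2+(-4.5))/2, (26.5+8.1)/2)
= (6.85, 17.3)

(6.85, 17.3)


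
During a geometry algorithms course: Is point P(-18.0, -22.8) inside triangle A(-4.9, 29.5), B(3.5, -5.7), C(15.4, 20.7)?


Cross products: AB x AP = -900.44, BC x BP = 364.11, CA x CP = 1176.97
All same sign? no

No, outside


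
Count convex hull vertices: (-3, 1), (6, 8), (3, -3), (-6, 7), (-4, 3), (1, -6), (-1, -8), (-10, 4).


Convex hull vertices (CCW): (-10, 4), (-1, -8), (1, -6), (3, -3), (6, 8), (-6, 7)
Count = 6

6


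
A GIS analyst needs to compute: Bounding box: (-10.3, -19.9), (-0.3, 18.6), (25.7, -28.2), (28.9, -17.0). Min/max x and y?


x range: [-10.3, 28.9]
y range: [-28.2, 18.6]
Bounding box: (-10.3,-28.2) to (28.9,18.6)

(-10.3,-28.2) to (28.9,18.6)


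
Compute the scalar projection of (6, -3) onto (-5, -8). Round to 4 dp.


u.v = -6, |v| = sqrt(89) = 9.434
Scalar projection = u.v / |v| = -6 / sqrt(89) = -0.636

-0.636


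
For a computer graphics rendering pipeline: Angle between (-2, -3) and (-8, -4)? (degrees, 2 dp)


u.v = 28, |u| = sqrt(13) = 3.6056, |v| = sqrt(80) = 8.9443
cos(theta) = u.v/(|u||v|) = 28/sqrt(1040) = 0.868243
theta = acos(0.868243) = 29.74 degrees

29.74 degrees


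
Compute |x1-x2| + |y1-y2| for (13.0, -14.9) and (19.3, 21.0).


|13-19.3| + |(-14.9)-21| = 6.3 + 35.9 = 42.2

42.2


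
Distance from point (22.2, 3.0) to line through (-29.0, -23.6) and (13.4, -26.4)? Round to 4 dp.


|cross product| = 1271.2
|line direction| = sqrt(1805.6) = 42.4924
Distance = 1271.2/sqrt(1805.6) = 29.916

29.916


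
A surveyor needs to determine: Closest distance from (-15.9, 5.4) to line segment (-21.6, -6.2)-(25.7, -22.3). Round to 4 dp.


Project P onto AB: t = 0.0332 (clamped to [0,1])
Closest point on segment: (-20.0303, -6.7343)
Distance: 12.818

12.818


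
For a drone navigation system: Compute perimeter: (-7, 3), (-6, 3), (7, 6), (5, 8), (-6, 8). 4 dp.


Sides: (-7, 3)->(-6, 3): sqrt(1) = 1, (-6, 3)->(7, 6): sqrt(178) = 13.341664, (7, 6)->(5, 8): sqrt(8) = 2.828427, (5, 8)->(-6, 8): sqrt(121) = 11, (-6, 8)->(-7, 3): sqrt(26) = 5.09902
Sum = 33.269111
Perimeter = 33.2691

33.2691


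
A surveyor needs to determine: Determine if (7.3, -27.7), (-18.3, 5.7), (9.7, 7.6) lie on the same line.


Cross product: ((-18.3)-7.3)*(7.6-(-27.7)) - (5.7-(-27.7))*(9.7-7.3)
= -983.84

No, not collinear


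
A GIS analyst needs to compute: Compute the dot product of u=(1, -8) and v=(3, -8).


u . v = u_x*v_x + u_y*v_y = 1*3 + (-8)*(-8)
= 3 + 64 = 67

67


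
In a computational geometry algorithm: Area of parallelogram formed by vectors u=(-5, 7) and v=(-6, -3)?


|u x v| = |(-5)*(-3) - 7*(-6)|
= |15 - (-42)| = 57

57


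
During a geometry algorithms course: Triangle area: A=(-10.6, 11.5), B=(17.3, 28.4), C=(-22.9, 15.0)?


Area = |x_A(y_B-y_C) + x_B(y_C-y_A) + x_C(y_A-y_B)|/2
= |(-142.04) + 60.55 + 387.01|/2
= 305.52/2 = 152.76

152.76


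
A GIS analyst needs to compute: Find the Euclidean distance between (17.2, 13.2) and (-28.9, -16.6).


dx=-46.1, dy=-29.8
d^2 = (-46.1)^2 + (-29.8)^2 = 3013.25
d = sqrt(3013.25) = 54.8931

54.8931


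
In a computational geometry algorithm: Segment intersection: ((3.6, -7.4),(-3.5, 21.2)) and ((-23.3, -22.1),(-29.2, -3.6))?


Cross products: d1=-584.38, d2=-621.77, d3=873.71, d4=911.1
d1*d2 < 0 and d3*d4 < 0? no

No, they don't intersect


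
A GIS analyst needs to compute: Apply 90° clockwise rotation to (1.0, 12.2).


90° CW: (x,y) -> (y, -x)
(1,12.2) -> (12.2, -1)

(12.2, -1)


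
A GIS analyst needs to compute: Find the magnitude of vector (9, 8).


|u| = sqrt(9^2 + 8^2) = sqrt(145) = 12.0416

12.0416


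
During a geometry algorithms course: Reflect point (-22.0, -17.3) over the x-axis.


Reflection over x-axis: (x,y) -> (x,-y)
(-22, -17.3) -> (-22, 17.3)

(-22, 17.3)


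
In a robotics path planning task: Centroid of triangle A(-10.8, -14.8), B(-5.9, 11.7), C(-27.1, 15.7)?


Centroid = ((x_A+x_B+x_C)/3, (y_A+y_B+y_C)/3)
= (((-10.8)+(-5.9)+(-27.1))/3, ((-14.8)+11.7+15.7)/3)
= (-14.6, 4.2)

(-14.6, 4.2)


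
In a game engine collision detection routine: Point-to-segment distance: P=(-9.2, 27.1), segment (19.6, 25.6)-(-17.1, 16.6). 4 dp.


Project P onto AB: t = 0.7308 (clamped to [0,1])
Closest point on segment: (-7.2193, 19.0231)
Distance: 8.3163

8.3163


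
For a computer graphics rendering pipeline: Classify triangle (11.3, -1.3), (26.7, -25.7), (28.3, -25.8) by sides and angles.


Side lengths squared: AB^2=832.52, BC^2=2.57, CA^2=889.25
Sorted: [2.57, 832.52, 889.25]
By sides: Scalene, By angles: Obtuse

Scalene, Obtuse


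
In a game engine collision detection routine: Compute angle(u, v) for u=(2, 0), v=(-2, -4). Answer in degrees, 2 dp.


u.v = -4, |u| = sqrt(4) = 2, |v| = sqrt(20) = 4.4721
cos(theta) = u.v/(|u||v|) = -4/sqrt(80) = -0.447214
theta = acos(-0.447214) = 116.57 degrees

116.57 degrees


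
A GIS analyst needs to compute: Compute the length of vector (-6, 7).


|u| = sqrt((-6)^2 + 7^2) = sqrt(85) = 9.2195

9.2195


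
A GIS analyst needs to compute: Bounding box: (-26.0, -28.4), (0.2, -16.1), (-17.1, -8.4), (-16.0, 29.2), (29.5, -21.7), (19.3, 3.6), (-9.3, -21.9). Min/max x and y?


x range: [-26, 29.5]
y range: [-28.4, 29.2]
Bounding box: (-26,-28.4) to (29.5,29.2)

(-26,-28.4) to (29.5,29.2)


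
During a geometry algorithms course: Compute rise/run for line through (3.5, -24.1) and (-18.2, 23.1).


slope = (y2-y1)/(x2-x1) = (23.1-(-24.1))/((-18.2)-3.5) = 47.2/(-21.7) = -2.1751

-2.1751


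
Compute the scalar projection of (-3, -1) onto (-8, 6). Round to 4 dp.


u.v = 18, |v| = sqrt(100) = 10
Scalar projection = u.v / |v| = 18 / sqrt(100) = 1.8

1.8


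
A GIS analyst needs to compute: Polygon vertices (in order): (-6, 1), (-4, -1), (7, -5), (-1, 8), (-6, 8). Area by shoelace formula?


Shoelace sum: ((-6)*(-1) - (-4)*1) + ((-4)*(-5) - 7*(-1)) + (7*8 - (-1)*(-5)) + ((-1)*8 - (-6)*8) + ((-6)*1 - (-6)*8)
= 170
Area = |170|/2 = 85

85


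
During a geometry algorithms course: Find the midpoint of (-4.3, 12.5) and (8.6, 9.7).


M = (((-4.3)+8.6)/2, (12.5+9.7)/2)
= (2.15, 11.1)

(2.15, 11.1)


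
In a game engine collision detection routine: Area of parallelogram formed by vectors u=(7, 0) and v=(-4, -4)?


|u x v| = |7*(-4) - 0*(-4)|
= |(-28) - 0| = 28

28


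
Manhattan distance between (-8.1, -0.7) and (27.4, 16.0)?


|(-8.1)-27.4| + |(-0.7)-16| = 35.5 + 16.7 = 52.2

52.2


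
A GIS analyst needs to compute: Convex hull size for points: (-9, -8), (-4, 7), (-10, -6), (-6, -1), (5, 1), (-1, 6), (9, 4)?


Convex hull vertices (CCW): (-10, -6), (-9, -8), (5, 1), (9, 4), (-4, 7)
Count = 5

5


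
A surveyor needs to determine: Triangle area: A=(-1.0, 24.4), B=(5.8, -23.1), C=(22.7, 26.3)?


Area = |x_A(y_B-y_C) + x_B(y_C-y_A) + x_C(y_A-y_B)|/2
= |49.4 + 11.02 + 1078.25|/2
= 1138.67/2 = 569.335

569.335


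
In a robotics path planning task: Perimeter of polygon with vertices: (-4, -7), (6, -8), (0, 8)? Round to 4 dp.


Sides: (-4, -7)->(6, -8): sqrt(101) = 10.049876, (6, -8)->(0, 8): sqrt(292) = 17.088007, (0, 8)->(-4, -7): sqrt(241) = 15.524175
Sum = 42.662058
Perimeter = 42.6621

42.6621


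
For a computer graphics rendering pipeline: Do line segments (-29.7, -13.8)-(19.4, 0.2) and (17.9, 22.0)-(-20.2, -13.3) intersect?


Cross products: d1=-316.3, d2=883.53, d3=1091.38, d4=-108.45
d1*d2 < 0 and d3*d4 < 0? yes

Yes, they intersect


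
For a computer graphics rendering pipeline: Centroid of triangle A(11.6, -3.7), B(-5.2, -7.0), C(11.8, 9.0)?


Centroid = ((x_A+x_B+x_C)/3, (y_A+y_B+y_C)/3)
= ((11.6+(-5.2)+11.8)/3, ((-3.7)+(-7)+9)/3)
= (6.0667, -0.5667)

(6.0667, -0.5667)


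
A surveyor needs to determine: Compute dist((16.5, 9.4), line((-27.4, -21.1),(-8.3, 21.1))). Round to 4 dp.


|cross product| = 1270.03
|line direction| = sqrt(2145.65) = 46.3212
Distance = 1270.03/sqrt(2145.65) = 27.4179

27.4179


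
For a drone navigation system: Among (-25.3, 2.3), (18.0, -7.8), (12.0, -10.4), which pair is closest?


d(P0,P1) = 44.4623, d(P0,P2) = 39.4028, d(P1,P2) = 6.5391
Closest: P1 and P2

Closest pair: (18.0, -7.8) and (12.0, -10.4), distance = 6.5391


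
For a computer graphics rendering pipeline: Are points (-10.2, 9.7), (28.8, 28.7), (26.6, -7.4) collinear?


Cross product: (28.8-(-10.2))*((-7.4)-9.7) - (28.7-9.7)*(26.6-(-10.2))
= -1366.1

No, not collinear


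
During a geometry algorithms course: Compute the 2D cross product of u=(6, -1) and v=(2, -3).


u x v = u_x*v_y - u_y*v_x = 6*(-3) - (-1)*2
= (-18) - (-2) = -16

-16


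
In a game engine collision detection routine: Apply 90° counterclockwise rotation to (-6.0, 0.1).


90° CCW: (x,y) -> (-y, x)
(-6,0.1) -> (-0.1, -6)

(-0.1, -6)


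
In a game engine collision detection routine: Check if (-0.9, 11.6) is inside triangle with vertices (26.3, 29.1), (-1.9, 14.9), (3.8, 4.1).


Cross products: AB x AP = 107.26, BC x BP = -8.01, CA x CP = 286.25
All same sign? no

No, outside


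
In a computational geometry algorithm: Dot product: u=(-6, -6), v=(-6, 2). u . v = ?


u . v = u_x*v_x + u_y*v_y = (-6)*(-6) + (-6)*2
= 36 + (-12) = 24

24


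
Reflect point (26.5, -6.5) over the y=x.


Reflection over y=x: (x,y) -> (y,x)
(26.5, -6.5) -> (-6.5, 26.5)

(-6.5, 26.5)


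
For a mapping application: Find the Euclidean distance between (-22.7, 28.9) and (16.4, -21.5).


dx=39.1, dy=-50.4
d^2 = 39.1^2 + (-50.4)^2 = 4068.97
d = sqrt(4068.97) = 63.7885

63.7885


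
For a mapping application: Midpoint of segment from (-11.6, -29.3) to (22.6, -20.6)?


M = (((-11.6)+22.6)/2, ((-29.3)+(-20.6))/2)
= (5.5, -24.95)

(5.5, -24.95)


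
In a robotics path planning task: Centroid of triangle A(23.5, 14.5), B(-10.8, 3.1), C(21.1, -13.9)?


Centroid = ((x_A+x_B+x_C)/3, (y_A+y_B+y_C)/3)
= ((23.5+(-10.8)+21.1)/3, (14.5+3.1+(-13.9))/3)
= (11.2667, 1.2333)

(11.2667, 1.2333)


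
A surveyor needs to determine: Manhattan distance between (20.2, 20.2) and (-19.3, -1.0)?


|20.2-(-19.3)| + |20.2-(-1)| = 39.5 + 21.2 = 60.7

60.7


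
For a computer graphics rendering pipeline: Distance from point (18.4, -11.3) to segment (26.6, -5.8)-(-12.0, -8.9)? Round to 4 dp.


Project P onto AB: t = 0.2224 (clamped to [0,1])
Closest point on segment: (18.0137, -6.4896)
Distance: 4.8259

4.8259


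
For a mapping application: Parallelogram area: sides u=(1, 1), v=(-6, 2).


|u x v| = |1*2 - 1*(-6)|
= |2 - (-6)| = 8

8


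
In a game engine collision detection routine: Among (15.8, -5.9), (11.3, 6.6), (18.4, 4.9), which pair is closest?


d(P0,P1) = 13.2853, d(P0,P2) = 11.1086, d(P1,P2) = 7.3007
Closest: P1 and P2

Closest pair: (11.3, 6.6) and (18.4, 4.9), distance = 7.3007


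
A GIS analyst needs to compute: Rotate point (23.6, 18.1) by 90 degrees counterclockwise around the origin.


90° CCW: (x,y) -> (-y, x)
(23.6,18.1) -> (-18.1, 23.6)

(-18.1, 23.6)


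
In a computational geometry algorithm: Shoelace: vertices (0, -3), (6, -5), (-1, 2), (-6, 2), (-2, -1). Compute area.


Shoelace sum: (0*(-5) - 6*(-3)) + (6*2 - (-1)*(-5)) + ((-1)*2 - (-6)*2) + ((-6)*(-1) - (-2)*2) + ((-2)*(-3) - 0*(-1))
= 51
Area = |51|/2 = 25.5

25.5


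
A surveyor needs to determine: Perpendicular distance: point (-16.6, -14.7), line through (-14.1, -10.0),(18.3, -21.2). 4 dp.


|cross product| = 180.28
|line direction| = sqrt(1175.2) = 34.2812
Distance = 180.28/sqrt(1175.2) = 5.2589

5.2589


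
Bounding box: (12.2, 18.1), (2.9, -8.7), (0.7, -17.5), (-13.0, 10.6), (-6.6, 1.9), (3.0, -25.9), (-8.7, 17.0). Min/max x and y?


x range: [-13, 12.2]
y range: [-25.9, 18.1]
Bounding box: (-13,-25.9) to (12.2,18.1)

(-13,-25.9) to (12.2,18.1)


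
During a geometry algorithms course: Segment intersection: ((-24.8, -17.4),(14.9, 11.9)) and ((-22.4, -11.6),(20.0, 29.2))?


Cross products: d1=-148, d2=-525.44, d3=159.94, d4=537.38
d1*d2 < 0 and d3*d4 < 0? no

No, they don't intersect


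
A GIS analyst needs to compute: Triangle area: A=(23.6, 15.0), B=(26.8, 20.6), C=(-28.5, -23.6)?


Area = |x_A(y_B-y_C) + x_B(y_C-y_A) + x_C(y_A-y_B)|/2
= |1043.12 + (-1034.48) + 159.6|/2
= 168.24/2 = 84.12

84.12


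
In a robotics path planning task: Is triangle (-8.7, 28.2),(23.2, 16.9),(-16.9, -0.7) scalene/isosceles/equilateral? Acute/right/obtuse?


Side lengths squared: AB^2=1145.3, BC^2=1917.77, CA^2=902.45
Sorted: [902.45, 1145.3, 1917.77]
By sides: Scalene, By angles: Acute

Scalene, Acute


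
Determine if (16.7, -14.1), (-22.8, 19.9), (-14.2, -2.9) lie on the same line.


Cross product: ((-22.8)-16.7)*((-2.9)-(-14.1)) - (19.9-(-14.1))*((-14.2)-16.7)
= 608.2

No, not collinear
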